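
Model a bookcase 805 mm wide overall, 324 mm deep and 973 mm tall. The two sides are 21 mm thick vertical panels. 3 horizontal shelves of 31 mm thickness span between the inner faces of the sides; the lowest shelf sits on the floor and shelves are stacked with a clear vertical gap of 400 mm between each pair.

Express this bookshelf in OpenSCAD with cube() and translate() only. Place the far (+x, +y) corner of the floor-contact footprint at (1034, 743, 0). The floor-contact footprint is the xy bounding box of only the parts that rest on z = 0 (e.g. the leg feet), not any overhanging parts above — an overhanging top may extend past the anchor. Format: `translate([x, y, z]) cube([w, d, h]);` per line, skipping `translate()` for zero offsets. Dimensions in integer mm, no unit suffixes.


translate([229, 419, 0]) cube([21, 324, 973]);
translate([1013, 419, 0]) cube([21, 324, 973]);
translate([250, 419, 0]) cube([763, 324, 31]);
translate([250, 419, 431]) cube([763, 324, 31]);
translate([250, 419, 862]) cube([763, 324, 31]);


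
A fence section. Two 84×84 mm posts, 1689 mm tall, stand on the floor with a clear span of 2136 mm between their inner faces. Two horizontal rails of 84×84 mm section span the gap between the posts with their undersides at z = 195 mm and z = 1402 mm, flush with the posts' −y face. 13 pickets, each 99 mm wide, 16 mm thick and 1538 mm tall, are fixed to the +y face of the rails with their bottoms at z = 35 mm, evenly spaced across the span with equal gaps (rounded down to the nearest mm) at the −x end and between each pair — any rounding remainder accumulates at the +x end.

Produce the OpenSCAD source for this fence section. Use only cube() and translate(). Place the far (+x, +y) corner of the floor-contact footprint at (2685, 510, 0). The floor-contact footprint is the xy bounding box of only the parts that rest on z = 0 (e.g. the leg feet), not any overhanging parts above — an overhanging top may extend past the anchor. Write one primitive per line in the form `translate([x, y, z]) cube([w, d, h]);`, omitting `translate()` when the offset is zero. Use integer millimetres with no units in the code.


translate([381, 426, 0]) cube([84, 84, 1689]);
translate([2601, 426, 0]) cube([84, 84, 1689]);
translate([465, 426, 195]) cube([2136, 84, 84]);
translate([465, 426, 1402]) cube([2136, 84, 84]);
translate([525, 510, 35]) cube([99, 16, 1538]);
translate([684, 510, 35]) cube([99, 16, 1538]);
translate([843, 510, 35]) cube([99, 16, 1538]);
translate([1002, 510, 35]) cube([99, 16, 1538]);
translate([1161, 510, 35]) cube([99, 16, 1538]);
translate([1320, 510, 35]) cube([99, 16, 1538]);
translate([1479, 510, 35]) cube([99, 16, 1538]);
translate([1638, 510, 35]) cube([99, 16, 1538]);
translate([1797, 510, 35]) cube([99, 16, 1538]);
translate([1956, 510, 35]) cube([99, 16, 1538]);
translate([2115, 510, 35]) cube([99, 16, 1538]);
translate([2274, 510, 35]) cube([99, 16, 1538]);
translate([2433, 510, 35]) cube([99, 16, 1538]);


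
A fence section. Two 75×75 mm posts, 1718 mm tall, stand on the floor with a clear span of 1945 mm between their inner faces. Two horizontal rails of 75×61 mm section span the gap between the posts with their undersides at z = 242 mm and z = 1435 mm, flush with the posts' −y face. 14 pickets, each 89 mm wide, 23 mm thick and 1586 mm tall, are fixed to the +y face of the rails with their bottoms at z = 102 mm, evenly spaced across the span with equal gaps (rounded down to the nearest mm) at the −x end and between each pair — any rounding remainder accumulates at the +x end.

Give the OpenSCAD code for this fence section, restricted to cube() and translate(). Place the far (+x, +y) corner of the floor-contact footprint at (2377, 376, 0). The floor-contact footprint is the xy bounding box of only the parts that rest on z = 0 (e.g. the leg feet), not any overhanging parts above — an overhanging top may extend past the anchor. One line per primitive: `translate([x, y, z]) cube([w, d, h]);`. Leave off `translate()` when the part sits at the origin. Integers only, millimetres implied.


translate([282, 301, 0]) cube([75, 75, 1718]);
translate([2302, 301, 0]) cube([75, 75, 1718]);
translate([357, 301, 242]) cube([1945, 75, 61]);
translate([357, 301, 1435]) cube([1945, 75, 61]);
translate([403, 376, 102]) cube([89, 23, 1586]);
translate([538, 376, 102]) cube([89, 23, 1586]);
translate([673, 376, 102]) cube([89, 23, 1586]);
translate([808, 376, 102]) cube([89, 23, 1586]);
translate([943, 376, 102]) cube([89, 23, 1586]);
translate([1078, 376, 102]) cube([89, 23, 1586]);
translate([1213, 376, 102]) cube([89, 23, 1586]);
translate([1348, 376, 102]) cube([89, 23, 1586]);
translate([1483, 376, 102]) cube([89, 23, 1586]);
translate([1618, 376, 102]) cube([89, 23, 1586]);
translate([1753, 376, 102]) cube([89, 23, 1586]);
translate([1888, 376, 102]) cube([89, 23, 1586]);
translate([2023, 376, 102]) cube([89, 23, 1586]);
translate([2158, 376, 102]) cube([89, 23, 1586]);


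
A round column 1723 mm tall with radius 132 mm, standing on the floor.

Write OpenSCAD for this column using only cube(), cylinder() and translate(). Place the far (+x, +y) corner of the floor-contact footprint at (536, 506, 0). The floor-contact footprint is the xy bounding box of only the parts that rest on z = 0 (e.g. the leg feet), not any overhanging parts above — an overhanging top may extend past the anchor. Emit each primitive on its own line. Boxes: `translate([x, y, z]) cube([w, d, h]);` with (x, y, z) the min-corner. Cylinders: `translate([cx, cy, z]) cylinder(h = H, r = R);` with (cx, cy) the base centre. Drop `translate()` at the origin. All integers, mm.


translate([404, 374, 0]) cylinder(h = 1723, r = 132);


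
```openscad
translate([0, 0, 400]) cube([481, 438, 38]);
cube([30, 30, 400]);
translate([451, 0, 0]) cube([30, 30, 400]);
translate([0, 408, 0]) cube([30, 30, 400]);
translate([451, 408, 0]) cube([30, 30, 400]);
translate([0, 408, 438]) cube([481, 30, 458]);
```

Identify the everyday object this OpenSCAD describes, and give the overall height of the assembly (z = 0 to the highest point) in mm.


A chair. The overall height is 896 mm.

A slab on four corner posts with a tall panel at the back — a chair. The seat slab sits at z = 400 with thickness 38, and the 458 mm backrest starts at the seat top, so the overall height is 400 + 38 + 458 = 896 mm.


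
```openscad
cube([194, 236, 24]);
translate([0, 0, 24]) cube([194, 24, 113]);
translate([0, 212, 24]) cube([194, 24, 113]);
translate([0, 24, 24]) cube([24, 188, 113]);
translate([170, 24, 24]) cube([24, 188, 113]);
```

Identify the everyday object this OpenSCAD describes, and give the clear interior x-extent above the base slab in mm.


An open box. The internal width is 146 mm.

A 194×236 base slab with four walls standing on it — an open box. The base is 194 mm wide and the walls are 24 mm thick, so the internal width is 194 − 2 × 24 = 146 mm.


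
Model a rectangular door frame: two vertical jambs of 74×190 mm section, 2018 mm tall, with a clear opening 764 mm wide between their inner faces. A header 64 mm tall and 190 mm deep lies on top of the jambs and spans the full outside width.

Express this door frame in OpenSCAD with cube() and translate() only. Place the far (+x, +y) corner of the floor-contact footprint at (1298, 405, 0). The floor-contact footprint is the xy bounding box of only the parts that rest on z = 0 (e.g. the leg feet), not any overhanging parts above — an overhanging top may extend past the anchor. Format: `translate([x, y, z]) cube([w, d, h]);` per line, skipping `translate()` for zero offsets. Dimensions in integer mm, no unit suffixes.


translate([386, 215, 0]) cube([74, 190, 2018]);
translate([1224, 215, 0]) cube([74, 190, 2018]);
translate([386, 215, 2018]) cube([912, 190, 64]);


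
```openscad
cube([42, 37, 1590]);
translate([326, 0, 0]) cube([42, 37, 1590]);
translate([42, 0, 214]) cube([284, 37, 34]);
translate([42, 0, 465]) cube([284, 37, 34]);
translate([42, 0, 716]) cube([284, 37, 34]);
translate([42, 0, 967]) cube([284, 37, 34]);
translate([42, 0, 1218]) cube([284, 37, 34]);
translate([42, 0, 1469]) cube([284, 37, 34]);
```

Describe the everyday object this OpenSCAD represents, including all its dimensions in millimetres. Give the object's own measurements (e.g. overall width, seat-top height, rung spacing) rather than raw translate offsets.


A straight ladder. Two 42×37 mm vertical rails, 1590 mm tall, stand 368 mm apart (outside-to-outside) with their front faces coplanar on the −y side. 6 rungs, each 37 mm deep and 34 mm tall, span between the inner faces of the rails, front faces flush with the rails. The lowest rung's underside is at z = 214 mm and rungs are spaced 251 mm apart (underside to underside).


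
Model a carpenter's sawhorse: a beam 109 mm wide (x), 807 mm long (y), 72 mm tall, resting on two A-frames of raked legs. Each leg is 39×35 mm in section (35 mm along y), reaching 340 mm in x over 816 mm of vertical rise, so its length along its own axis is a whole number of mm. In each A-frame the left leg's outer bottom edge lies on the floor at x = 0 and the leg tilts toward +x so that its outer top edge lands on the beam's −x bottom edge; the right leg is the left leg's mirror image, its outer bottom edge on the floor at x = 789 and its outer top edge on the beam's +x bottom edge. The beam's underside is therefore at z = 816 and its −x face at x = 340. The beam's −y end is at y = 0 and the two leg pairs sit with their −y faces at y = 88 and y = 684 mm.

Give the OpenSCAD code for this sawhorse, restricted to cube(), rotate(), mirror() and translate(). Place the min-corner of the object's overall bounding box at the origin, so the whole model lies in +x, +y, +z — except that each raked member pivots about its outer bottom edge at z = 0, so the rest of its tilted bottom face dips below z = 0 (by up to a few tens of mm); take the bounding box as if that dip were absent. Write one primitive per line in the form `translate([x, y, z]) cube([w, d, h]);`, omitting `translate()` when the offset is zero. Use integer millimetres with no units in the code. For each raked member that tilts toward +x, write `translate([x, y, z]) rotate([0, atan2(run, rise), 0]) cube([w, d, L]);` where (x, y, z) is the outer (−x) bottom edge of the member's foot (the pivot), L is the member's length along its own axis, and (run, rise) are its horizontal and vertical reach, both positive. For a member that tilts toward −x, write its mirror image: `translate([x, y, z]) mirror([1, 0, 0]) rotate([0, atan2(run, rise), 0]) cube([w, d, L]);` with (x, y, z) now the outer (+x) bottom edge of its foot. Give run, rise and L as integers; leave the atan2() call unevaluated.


translate([340, 0, 816]) cube([109, 807, 72]);
translate([0, 88, 0]) rotate([0, atan2(340, 816), 0]) cube([39, 35, 884]);
translate([789, 88, 0]) mirror([1, 0, 0]) rotate([0, atan2(340, 816), 0]) cube([39, 35, 884]);
translate([0, 684, 0]) rotate([0, atan2(340, 816), 0]) cube([39, 35, 884]);
translate([789, 684, 0]) mirror([1, 0, 0]) rotate([0, atan2(340, 816), 0]) cube([39, 35, 884]);


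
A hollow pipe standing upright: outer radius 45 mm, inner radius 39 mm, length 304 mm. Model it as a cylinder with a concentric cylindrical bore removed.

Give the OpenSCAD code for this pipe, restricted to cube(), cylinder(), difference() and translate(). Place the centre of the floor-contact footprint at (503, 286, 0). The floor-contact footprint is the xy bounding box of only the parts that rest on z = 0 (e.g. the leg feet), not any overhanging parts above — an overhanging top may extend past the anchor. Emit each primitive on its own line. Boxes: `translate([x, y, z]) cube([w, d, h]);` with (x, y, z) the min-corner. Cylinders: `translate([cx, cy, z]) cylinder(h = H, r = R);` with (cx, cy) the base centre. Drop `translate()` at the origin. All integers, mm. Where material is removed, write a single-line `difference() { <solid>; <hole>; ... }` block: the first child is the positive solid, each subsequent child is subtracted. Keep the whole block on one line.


difference() { translate([503, 286, 0]) cylinder(h = 304, r = 45); translate([503, 286, 0]) cylinder(h = 304, r = 39); }


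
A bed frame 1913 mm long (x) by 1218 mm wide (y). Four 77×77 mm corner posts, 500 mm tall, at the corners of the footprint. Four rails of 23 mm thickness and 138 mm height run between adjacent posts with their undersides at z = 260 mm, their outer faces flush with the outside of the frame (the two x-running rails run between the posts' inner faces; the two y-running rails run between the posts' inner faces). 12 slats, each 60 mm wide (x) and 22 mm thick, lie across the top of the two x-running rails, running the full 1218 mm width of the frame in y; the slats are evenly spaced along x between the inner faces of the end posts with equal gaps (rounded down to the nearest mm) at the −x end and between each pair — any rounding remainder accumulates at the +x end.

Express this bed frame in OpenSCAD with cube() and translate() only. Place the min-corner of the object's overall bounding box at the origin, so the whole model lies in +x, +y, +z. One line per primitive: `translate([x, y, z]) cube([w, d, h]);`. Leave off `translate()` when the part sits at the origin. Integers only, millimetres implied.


// slat z = rail_z + rail_h = 260 + 138 = 398
// slat gap = ⌊(1759 − 12·60) / 13⌋ = 79
cube([77, 77, 500]);
translate([0, 1141, 0]) cube([77, 77, 500]);
translate([1836, 0, 0]) cube([77, 77, 500]);
translate([1836, 1141, 0]) cube([77, 77, 500]);
translate([77, 0, 260]) cube([1759, 23, 138]);
translate([77, 1195, 260]) cube([1759, 23, 138]);
translate([0, 77, 260]) cube([23, 1064, 138]);
translate([1890, 77, 260]) cube([23, 1064, 138]);
translate([156, 0, 398]) cube([60, 1218, 22]);
translate([295, 0, 398]) cube([60, 1218, 22]);
translate([434, 0, 398]) cube([60, 1218, 22]);
translate([573, 0, 398]) cube([60, 1218, 22]);
translate([712, 0, 398]) cube([60, 1218, 22]);
translate([851, 0, 398]) cube([60, 1218, 22]);
translate([990, 0, 398]) cube([60, 1218, 22]);
translate([1129, 0, 398]) cube([60, 1218, 22]);
translate([1268, 0, 398]) cube([60, 1218, 22]);
translate([1407, 0, 398]) cube([60, 1218, 22]);
translate([1546, 0, 398]) cube([60, 1218, 22]);
translate([1685, 0, 398]) cube([60, 1218, 22]);


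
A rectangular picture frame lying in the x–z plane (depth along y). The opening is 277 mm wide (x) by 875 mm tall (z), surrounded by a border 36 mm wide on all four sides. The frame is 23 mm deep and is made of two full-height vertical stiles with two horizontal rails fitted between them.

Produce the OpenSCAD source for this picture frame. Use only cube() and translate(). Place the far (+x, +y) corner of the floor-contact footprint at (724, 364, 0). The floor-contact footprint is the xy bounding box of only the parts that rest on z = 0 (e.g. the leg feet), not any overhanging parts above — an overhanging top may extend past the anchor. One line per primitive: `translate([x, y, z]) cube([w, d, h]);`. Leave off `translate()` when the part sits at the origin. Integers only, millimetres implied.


translate([375, 341, 0]) cube([36, 23, 947]);
translate([688, 341, 0]) cube([36, 23, 947]);
translate([411, 341, 0]) cube([277, 23, 36]);
translate([411, 341, 911]) cube([277, 23, 36]);


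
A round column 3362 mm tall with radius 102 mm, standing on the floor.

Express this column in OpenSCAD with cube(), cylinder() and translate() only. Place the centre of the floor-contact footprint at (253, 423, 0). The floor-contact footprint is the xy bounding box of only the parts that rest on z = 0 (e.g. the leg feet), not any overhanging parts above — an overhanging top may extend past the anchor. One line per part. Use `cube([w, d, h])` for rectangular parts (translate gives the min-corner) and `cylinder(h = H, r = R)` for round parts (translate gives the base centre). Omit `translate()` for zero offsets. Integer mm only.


translate([253, 423, 0]) cylinder(h = 3362, r = 102);


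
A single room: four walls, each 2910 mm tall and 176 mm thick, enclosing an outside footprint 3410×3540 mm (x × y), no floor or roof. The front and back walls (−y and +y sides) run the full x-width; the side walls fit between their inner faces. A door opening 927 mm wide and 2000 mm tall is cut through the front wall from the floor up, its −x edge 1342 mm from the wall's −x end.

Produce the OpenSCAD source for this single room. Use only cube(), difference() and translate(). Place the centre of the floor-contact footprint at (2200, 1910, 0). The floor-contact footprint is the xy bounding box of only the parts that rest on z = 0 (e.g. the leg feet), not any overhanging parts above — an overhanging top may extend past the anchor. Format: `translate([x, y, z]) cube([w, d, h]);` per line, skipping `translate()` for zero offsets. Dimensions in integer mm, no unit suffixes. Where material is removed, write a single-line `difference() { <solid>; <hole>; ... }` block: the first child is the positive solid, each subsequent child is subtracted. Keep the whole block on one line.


difference() { translate([495, 140, 0]) cube([3410, 176, 2910]); translate([1837, 140, 0]) cube([927, 176, 2000]); }
translate([495, 3504, 0]) cube([3410, 176, 2910]);
translate([495, 316, 0]) cube([176, 3188, 2910]);
translate([3729, 316, 0]) cube([176, 3188, 2910]);


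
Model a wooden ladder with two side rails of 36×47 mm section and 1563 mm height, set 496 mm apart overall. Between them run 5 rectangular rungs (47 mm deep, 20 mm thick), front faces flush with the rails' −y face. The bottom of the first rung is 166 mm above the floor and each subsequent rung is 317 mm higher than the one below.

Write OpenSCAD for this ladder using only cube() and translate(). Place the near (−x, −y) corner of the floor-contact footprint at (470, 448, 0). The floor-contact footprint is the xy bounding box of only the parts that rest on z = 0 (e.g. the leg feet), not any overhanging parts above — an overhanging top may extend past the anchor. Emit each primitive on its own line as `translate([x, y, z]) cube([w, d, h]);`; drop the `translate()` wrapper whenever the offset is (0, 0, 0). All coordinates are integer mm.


translate([470, 448, 0]) cube([36, 47, 1563]);
translate([930, 448, 0]) cube([36, 47, 1563]);
translate([506, 448, 166]) cube([424, 47, 20]);
translate([506, 448, 483]) cube([424, 47, 20]);
translate([506, 448, 800]) cube([424, 47, 20]);
translate([506, 448, 1117]) cube([424, 47, 20]);
translate([506, 448, 1434]) cube([424, 47, 20]);


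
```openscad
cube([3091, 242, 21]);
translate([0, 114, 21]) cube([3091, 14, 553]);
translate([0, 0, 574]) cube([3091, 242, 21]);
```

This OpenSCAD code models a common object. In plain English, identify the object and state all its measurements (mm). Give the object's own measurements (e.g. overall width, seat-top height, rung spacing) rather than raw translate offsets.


An I-beam lying along x, 3091 mm long. Overall section height 595 mm. Two flanges 242 mm wide (y) and 21 mm thick, one on the floor and one at the top; a web 14 mm thick runs between them, centred on the flange width.


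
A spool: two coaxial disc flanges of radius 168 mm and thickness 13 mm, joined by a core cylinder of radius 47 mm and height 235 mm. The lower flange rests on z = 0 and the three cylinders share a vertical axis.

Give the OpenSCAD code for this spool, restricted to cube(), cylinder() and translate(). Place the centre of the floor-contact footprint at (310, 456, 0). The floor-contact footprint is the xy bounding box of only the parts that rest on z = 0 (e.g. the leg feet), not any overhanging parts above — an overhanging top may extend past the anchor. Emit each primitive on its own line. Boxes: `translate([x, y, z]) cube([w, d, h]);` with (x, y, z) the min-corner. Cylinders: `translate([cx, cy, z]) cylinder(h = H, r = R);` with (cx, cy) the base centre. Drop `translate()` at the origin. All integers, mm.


translate([310, 456, 0]) cylinder(h = 13, r = 168);
translate([310, 456, 13]) cylinder(h = 235, r = 47);
translate([310, 456, 248]) cylinder(h = 13, r = 168);


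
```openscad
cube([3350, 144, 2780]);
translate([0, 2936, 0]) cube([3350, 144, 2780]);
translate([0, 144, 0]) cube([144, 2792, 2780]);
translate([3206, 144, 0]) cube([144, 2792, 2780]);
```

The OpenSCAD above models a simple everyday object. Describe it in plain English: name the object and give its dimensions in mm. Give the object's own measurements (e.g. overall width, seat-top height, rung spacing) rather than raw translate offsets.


The wall frame of a small rectangular building: four walls, each 2780 mm tall and 144 mm thick, enclosing a footprint 3350 mm (x) by 3080 mm (y) outside-to-outside, with no floor or roof. The front and back walls (the −y and +y sides) span the full width; the two side walls fit between them.


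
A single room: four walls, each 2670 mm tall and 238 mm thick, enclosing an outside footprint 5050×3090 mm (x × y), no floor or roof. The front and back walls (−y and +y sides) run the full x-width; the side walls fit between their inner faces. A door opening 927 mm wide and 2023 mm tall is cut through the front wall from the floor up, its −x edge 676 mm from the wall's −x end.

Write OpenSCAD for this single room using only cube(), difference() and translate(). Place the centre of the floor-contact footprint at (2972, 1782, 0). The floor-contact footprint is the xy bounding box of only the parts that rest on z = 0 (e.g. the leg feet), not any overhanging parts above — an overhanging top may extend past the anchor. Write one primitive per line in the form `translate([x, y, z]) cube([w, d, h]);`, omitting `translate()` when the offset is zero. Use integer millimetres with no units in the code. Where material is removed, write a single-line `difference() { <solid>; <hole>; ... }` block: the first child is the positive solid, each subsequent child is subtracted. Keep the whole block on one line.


difference() { translate([447, 237, 0]) cube([5050, 238, 2670]); translate([1123, 237, 0]) cube([927, 238, 2023]); }
translate([447, 3089, 0]) cube([5050, 238, 2670]);
translate([447, 475, 0]) cube([238, 2614, 2670]);
translate([5259, 475, 0]) cube([238, 2614, 2670]);


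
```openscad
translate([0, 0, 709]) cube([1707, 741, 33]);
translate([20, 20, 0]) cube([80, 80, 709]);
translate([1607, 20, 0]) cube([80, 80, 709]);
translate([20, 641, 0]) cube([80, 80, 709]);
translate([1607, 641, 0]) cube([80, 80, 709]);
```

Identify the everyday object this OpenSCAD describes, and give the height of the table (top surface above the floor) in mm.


A table. The table height is 742 mm.

A 1707×741×33 slab sits at z = 709 on four 80 mm square posts — a table. The top surface is at 709 + 33 = 742 mm.


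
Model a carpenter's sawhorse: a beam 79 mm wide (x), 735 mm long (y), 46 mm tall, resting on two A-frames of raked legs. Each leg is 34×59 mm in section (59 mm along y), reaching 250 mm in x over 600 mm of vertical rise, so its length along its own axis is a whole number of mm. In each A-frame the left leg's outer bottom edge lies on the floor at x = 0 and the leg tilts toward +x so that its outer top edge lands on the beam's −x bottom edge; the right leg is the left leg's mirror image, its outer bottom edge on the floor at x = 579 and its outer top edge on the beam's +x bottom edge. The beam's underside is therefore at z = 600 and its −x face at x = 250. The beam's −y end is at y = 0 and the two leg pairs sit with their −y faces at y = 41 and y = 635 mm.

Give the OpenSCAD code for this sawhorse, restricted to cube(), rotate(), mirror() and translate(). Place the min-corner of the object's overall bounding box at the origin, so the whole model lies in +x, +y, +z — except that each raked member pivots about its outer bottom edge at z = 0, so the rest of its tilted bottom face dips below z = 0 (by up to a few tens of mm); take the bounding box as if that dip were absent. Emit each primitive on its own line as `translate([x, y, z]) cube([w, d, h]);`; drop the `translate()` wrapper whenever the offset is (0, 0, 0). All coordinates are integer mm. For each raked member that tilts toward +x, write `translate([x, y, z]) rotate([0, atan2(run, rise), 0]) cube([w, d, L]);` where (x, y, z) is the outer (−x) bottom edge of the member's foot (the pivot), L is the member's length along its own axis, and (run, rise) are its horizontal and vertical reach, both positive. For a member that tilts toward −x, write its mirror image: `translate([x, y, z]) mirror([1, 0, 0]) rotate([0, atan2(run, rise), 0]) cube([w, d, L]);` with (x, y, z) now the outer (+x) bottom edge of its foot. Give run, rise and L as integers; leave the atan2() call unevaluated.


// leg length = √(250² + 600²) = 650
// right-leg outer foot x = 2·250 + 79 = 579
// beam min-corner = (250, 0, 600)
translate([250, 0, 600]) cube([79, 735, 46]);
translate([0, 41, 0]) rotate([0, atan2(250, 600), 0]) cube([34, 59, 650]);
translate([579, 41, 0]) mirror([1, 0, 0]) rotate([0, atan2(250, 600), 0]) cube([34, 59, 650]);
translate([0, 635, 0]) rotate([0, atan2(250, 600), 0]) cube([34, 59, 650]);
translate([579, 635, 0]) mirror([1, 0, 0]) rotate([0, atan2(250, 600), 0]) cube([34, 59, 650]);


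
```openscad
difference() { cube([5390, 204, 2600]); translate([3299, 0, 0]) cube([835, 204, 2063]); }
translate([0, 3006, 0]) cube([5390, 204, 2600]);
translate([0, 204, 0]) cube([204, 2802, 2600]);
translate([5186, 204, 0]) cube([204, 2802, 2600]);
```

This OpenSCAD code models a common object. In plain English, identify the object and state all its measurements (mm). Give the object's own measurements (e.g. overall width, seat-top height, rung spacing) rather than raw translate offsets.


A single room: four walls, each 2600 mm tall and 204 mm thick, enclosing an outside footprint 5390×3210 mm (x × y), no floor or roof. The front and back walls (−y and +y sides) run the full x-width; the side walls fit between their inner faces. A door opening 835 mm wide and 2063 mm tall is cut through the front wall from the floor up, its −x edge 3299 mm from the wall's −x end.


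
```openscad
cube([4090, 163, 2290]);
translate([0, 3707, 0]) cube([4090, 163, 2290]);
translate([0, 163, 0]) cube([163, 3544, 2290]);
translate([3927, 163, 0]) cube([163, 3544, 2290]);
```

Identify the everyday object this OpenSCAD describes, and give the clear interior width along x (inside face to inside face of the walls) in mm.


A house (or room) frame. The interior width is 3764 mm.

Four 2290 mm walls enclosing a rectangle with no floor or roof — a room or house frame. Outside width is 4090 mm and wall thickness is 163 mm, so the interior width is 4090 − 2 × 163 = 3764 mm.


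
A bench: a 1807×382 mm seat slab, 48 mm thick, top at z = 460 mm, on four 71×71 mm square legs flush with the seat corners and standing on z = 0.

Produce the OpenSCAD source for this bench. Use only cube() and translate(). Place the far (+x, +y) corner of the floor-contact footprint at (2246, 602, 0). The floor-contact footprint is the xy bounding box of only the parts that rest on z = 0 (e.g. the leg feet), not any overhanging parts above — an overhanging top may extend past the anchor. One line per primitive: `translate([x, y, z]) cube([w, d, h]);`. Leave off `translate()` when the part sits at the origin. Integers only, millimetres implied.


translate([439, 220, 412]) cube([1807, 382, 48]);
translate([439, 220, 0]) cube([71, 71, 412]);
translate([439, 531, 0]) cube([71, 71, 412]);
translate([2175, 220, 0]) cube([71, 71, 412]);
translate([2175, 531, 0]) cube([71, 71, 412]);


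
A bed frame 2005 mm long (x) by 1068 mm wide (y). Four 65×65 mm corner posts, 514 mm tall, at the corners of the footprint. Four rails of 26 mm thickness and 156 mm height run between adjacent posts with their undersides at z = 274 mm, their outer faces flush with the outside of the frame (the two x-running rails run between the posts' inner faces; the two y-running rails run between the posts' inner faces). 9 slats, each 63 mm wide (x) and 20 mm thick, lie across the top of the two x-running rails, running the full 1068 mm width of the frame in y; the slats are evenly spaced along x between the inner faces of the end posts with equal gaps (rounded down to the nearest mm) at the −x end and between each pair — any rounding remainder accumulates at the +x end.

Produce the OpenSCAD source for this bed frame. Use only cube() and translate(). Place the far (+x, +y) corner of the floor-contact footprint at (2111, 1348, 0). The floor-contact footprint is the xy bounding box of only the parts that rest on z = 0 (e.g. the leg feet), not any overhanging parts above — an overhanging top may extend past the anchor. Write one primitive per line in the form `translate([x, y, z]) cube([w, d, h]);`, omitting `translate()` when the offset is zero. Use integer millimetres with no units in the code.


// slat z = rail_z + rail_h = 274 + 156 = 430
// slat gap = ⌊(1875 − 9·63) / 10⌋ = 130
translate([106, 280, 0]) cube([65, 65, 514]);
translate([106, 1283, 0]) cube([65, 65, 514]);
translate([2046, 280, 0]) cube([65, 65, 514]);
translate([2046, 1283, 0]) cube([65, 65, 514]);
translate([171, 280, 274]) cube([1875, 26, 156]);
translate([171, 1322, 274]) cube([1875, 26, 156]);
translate([106, 345, 274]) cube([26, 938, 156]);
translate([2085, 345, 274]) cube([26, 938, 156]);
translate([301, 280, 430]) cube([63, 1068, 20]);
translate([494, 280, 430]) cube([63, 1068, 20]);
translate([687, 280, 430]) cube([63, 1068, 20]);
translate([880, 280, 430]) cube([63, 1068, 20]);
translate([1073, 280, 430]) cube([63, 1068, 20]);
translate([1266, 280, 430]) cube([63, 1068, 20]);
translate([1459, 280, 430]) cube([63, 1068, 20]);
translate([1652, 280, 430]) cube([63, 1068, 20]);
translate([1845, 280, 430]) cube([63, 1068, 20]);


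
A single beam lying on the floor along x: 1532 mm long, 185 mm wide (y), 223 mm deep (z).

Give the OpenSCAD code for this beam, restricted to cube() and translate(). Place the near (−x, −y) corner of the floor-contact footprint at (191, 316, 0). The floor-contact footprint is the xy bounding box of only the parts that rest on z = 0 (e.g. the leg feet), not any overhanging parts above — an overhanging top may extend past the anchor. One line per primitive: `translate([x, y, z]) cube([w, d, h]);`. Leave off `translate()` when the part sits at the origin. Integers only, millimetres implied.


translate([191, 316, 0]) cube([1532, 185, 223]);


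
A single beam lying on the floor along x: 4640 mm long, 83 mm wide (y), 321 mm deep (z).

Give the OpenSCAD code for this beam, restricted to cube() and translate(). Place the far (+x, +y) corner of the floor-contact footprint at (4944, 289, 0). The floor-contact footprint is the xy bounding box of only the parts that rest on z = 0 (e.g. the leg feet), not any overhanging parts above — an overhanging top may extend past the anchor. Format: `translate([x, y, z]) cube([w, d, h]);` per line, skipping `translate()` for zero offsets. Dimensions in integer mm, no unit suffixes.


translate([304, 206, 0]) cube([4640, 83, 321]);


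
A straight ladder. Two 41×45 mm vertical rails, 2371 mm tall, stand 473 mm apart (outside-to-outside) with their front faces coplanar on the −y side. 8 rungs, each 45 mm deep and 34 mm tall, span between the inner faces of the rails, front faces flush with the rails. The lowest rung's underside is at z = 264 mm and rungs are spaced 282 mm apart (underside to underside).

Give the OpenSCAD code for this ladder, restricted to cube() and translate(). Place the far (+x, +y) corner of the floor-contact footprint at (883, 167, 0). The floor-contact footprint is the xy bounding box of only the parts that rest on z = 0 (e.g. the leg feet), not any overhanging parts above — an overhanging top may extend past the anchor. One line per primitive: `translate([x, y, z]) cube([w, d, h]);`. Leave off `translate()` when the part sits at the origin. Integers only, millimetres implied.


// rung span = 473 - 2*41 = 391
// rung[k] z = 264 + k*282
translate([410, 122, 0]) cube([41, 45, 2371]);
translate([842, 122, 0]) cube([41, 45, 2371]);
translate([451, 122, 264]) cube([391, 45, 34]);
translate([451, 122, 546]) cube([391, 45, 34]);
translate([451, 122, 828]) cube([391, 45, 34]);
translate([451, 122, 1110]) cube([391, 45, 34]);
translate([451, 122, 1392]) cube([391, 45, 34]);
translate([451, 122, 1674]) cube([391, 45, 34]);
translate([451, 122, 1956]) cube([391, 45, 34]);
translate([451, 122, 2238]) cube([391, 45, 34]);


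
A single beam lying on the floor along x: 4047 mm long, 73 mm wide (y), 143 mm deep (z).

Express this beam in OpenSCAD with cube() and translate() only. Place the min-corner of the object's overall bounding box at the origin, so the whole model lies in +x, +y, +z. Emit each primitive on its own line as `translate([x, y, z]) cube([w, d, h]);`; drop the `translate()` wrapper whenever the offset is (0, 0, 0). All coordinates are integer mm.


cube([4047, 73, 143]);


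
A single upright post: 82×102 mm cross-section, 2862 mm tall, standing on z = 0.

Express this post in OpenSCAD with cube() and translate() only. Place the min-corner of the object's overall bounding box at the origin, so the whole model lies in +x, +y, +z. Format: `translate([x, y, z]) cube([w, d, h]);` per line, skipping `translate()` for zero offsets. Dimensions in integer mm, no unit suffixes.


cube([82, 102, 2862]);


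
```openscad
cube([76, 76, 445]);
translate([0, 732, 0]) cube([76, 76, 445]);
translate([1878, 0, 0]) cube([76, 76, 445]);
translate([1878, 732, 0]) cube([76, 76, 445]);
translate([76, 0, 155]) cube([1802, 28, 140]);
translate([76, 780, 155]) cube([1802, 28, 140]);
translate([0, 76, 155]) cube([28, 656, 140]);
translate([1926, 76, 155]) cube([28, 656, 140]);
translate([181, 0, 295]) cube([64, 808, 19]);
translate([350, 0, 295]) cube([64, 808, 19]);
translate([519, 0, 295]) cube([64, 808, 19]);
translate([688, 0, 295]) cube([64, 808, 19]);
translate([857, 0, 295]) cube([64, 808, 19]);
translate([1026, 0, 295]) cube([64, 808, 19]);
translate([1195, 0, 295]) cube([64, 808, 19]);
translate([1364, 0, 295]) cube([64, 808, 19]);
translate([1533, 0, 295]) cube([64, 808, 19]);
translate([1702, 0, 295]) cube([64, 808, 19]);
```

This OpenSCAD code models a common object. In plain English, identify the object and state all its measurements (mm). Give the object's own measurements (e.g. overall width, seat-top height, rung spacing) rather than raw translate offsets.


A bed frame 1954 mm long (x) by 808 mm wide (y). Four 76×76 mm corner posts, 445 mm tall, at the corners of the footprint. Four rails of 28 mm thickness and 140 mm height run between adjacent posts with their undersides at z = 155 mm, their outer faces flush with the outside of the frame (the two x-running rails run between the posts' inner faces; the two y-running rails run between the posts' inner faces). 10 slats, each 64 mm wide (x) and 19 mm thick, lie across the top of the two x-running rails, running the full 808 mm width of the frame in y; along x they sit between the end posts with a 105 mm gap after the −x posts and between neighbouring slats, leaving 112 mm before the +x posts.


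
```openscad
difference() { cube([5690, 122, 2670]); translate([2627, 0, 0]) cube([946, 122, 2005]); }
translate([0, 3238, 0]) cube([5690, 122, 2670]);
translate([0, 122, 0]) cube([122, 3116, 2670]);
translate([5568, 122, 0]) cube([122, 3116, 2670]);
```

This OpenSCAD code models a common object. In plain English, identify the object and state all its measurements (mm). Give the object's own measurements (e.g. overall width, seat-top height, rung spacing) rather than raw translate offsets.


A single room: four walls, each 2670 mm tall and 122 mm thick, enclosing an outside footprint 5690×3360 mm (x × y), no floor or roof. The front and back walls (−y and +y sides) run the full x-width; the side walls fit between their inner faces. A door opening 946 mm wide and 2005 mm tall is cut through the front wall from the floor up, its −x edge 2627 mm from the wall's −x end.


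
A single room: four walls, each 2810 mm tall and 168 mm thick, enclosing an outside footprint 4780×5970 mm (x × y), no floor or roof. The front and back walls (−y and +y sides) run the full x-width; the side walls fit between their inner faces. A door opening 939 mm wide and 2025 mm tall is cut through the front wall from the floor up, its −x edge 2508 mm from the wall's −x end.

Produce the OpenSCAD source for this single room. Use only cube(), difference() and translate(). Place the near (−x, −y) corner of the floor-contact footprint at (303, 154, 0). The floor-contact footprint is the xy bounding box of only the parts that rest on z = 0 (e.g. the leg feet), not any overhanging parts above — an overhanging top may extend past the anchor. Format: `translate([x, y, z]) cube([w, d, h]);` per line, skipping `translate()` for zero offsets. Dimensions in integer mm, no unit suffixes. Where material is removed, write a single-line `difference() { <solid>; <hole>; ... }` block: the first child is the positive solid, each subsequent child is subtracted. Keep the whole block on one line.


difference() { translate([303, 154, 0]) cube([4780, 168, 2810]); translate([2811, 154, 0]) cube([939, 168, 2025]); }
translate([303, 5956, 0]) cube([4780, 168, 2810]);
translate([303, 322, 0]) cube([168, 5634, 2810]);
translate([4915, 322, 0]) cube([168, 5634, 2810]);


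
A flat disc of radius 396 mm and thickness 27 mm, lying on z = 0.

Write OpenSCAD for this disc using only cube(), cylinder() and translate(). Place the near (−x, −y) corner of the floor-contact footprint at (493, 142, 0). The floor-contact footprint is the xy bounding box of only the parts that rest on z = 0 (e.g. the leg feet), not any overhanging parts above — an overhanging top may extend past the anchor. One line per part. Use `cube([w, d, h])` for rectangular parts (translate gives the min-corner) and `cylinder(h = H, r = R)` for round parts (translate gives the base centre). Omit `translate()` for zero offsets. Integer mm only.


translate([889, 538, 0]) cylinder(h = 27, r = 396);


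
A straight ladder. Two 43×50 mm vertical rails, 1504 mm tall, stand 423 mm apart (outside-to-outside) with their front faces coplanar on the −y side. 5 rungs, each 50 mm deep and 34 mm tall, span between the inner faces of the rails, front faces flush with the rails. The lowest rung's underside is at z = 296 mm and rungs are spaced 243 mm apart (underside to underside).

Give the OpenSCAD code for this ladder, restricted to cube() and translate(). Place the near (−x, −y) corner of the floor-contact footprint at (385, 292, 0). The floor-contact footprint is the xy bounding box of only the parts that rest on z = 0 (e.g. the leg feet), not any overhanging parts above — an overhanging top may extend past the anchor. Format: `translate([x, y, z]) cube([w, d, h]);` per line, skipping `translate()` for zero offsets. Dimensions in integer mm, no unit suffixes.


// rung span = 423 - 2*43 = 337
// rung[k] z = 296 + k*243
translate([385, 292, 0]) cube([43, 50, 1504]);
translate([765, 292, 0]) cube([43, 50, 1504]);
translate([428, 292, 296]) cube([337, 50, 34]);
translate([428, 292, 539]) cube([337, 50, 34]);
translate([428, 292, 782]) cube([337, 50, 34]);
translate([428, 292, 1025]) cube([337, 50, 34]);
translate([428, 292, 1268]) cube([337, 50, 34]);


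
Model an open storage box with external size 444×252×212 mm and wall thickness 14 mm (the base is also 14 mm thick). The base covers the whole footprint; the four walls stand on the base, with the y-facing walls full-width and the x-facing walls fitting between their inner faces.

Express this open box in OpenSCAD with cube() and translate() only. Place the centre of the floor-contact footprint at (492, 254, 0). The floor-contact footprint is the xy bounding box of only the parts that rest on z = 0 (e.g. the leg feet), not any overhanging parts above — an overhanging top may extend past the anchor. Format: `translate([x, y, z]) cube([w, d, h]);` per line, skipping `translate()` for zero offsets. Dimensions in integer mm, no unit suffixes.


translate([270, 128, 0]) cube([444, 252, 14]);
translate([270, 128, 14]) cube([444, 14, 198]);
translate([270, 366, 14]) cube([444, 14, 198]);
translate([270, 142, 14]) cube([14, 224, 198]);
translate([700, 142, 14]) cube([14, 224, 198]);
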